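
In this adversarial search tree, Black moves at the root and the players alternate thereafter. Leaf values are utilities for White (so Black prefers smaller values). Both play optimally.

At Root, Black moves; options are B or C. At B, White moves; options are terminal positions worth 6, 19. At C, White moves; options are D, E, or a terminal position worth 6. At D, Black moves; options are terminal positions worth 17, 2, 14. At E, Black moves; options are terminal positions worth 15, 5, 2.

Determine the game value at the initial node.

6

B (White): max(6, 19) = 19
D (Black): min(17, 2, 14) = 2
E (Black): min(15, 5, 2) = 2
C (White): max(2, 2, 6) = 6
Root (Black): min(19, 6) = 6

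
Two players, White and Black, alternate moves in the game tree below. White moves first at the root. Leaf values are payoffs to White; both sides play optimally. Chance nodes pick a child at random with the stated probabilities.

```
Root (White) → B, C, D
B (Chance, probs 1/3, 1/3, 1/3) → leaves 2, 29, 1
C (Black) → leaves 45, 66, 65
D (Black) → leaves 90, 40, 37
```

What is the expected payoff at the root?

45

B (Chance): 1/3·2 + 1/3·29 + 1/3·1 = 10.67
C (Black): min(45, 66, 65) = 45
D (Black): min(90, 40, 37) = 37
Root (White): max(10.67, 45, 37) = 45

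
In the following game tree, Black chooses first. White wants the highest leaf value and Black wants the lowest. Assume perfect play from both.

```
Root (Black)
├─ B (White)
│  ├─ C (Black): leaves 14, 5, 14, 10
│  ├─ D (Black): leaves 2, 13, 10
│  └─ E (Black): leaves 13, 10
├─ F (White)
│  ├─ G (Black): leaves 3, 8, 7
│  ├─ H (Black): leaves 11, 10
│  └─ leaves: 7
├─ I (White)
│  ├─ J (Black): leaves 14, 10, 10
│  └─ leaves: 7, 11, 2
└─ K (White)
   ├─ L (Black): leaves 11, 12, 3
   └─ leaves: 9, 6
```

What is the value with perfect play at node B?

10

C: min(14, 5, 14, 10) = 5
D: min(2, 13, 10) = 2
E: min(13, 10) = 10
B: max(5, 2, 10) = 10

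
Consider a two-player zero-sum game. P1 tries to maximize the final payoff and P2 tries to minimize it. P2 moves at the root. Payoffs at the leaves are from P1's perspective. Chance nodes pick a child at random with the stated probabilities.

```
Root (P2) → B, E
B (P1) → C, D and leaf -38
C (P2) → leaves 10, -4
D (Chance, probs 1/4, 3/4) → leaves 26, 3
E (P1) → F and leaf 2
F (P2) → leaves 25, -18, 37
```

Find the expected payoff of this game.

C (P2): min(10, -4) = -4
D (Chance): 1/4·26 + 3/4·3 = 8.75
B (P1): max(-4, 8.75, -38) = 8.75
F (P2): min(25, -18, 37) = -18
E (P1): max(-18, 2) = 2
Root (P2): min(8.75, 2) = 2

2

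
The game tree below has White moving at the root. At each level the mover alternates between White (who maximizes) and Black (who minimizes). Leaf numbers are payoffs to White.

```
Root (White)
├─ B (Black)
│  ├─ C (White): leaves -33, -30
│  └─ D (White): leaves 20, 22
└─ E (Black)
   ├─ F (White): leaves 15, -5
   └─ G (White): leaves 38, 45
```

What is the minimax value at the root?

C (White): max(-33, -30) = -30
D (White): max(20, 22) = 22
B (Black): min(-30, 22) = -30
F (White): max(15, -5) = 15
G (White): max(38, 45) = 45
E (Black): min(15, 45) = 15
Root (White): max(-30, 15) = 15

15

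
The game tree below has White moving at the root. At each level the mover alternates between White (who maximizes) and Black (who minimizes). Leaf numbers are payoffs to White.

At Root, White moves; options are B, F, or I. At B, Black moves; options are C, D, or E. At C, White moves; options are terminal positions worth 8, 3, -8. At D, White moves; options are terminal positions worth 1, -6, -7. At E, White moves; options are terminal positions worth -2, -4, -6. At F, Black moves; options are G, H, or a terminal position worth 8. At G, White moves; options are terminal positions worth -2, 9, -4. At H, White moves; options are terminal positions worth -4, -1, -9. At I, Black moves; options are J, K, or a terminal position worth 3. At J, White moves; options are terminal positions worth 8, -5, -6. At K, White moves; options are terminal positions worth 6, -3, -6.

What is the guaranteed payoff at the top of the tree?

C (White): max(8, 3, -8) = 8
D (White): max(1, -6, -7) = 1
E (White): max(-2, -4, -6) = -2
B (Black): min(8, 1, -2) = -2
G (White): max(-2, 9, -4) = 9
H (White): max(-4, -1, -9) = -1
F (Black): min(9, -1, 8) = -1
J (White): max(8, -5, -6) = 8
K (White): max(6, -3, -6) = 6
I (Black): min(8, 6, 3) = 3
Root (White): max(-2, -1, 3) = 3

3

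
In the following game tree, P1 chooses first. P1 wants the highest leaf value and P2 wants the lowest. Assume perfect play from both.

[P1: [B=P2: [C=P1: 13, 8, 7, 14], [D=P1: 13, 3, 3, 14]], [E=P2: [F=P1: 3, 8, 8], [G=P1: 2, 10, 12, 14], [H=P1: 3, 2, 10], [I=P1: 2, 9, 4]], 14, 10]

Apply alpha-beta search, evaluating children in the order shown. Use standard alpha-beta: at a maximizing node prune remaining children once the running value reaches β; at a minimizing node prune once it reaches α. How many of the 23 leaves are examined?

13

C [α=-∞,β=+∞]: v=14
D [α=-∞,β=14]: v=14
B [α=-∞,β=+∞]: v=14
F [α=14,β=+∞]: v=8
E [α=14,β=+∞]: v=8 after child 1 ≤ α → α-cutoff, skip 3
Root [α=-∞,β=+∞]: v=14
Leaves evaluated: 13 of 23.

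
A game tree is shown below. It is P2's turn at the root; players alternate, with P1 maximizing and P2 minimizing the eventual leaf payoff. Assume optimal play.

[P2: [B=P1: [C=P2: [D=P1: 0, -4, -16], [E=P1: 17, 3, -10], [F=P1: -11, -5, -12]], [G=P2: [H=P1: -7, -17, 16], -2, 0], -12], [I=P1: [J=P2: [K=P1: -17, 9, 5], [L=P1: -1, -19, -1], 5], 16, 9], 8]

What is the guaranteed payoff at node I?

16

K: max(-17, 9, 5) = 9
L: max(-1, -19, -1) = -1
J: min(9, -1, 5) = -1
I: max(-1, 16, 9) = 16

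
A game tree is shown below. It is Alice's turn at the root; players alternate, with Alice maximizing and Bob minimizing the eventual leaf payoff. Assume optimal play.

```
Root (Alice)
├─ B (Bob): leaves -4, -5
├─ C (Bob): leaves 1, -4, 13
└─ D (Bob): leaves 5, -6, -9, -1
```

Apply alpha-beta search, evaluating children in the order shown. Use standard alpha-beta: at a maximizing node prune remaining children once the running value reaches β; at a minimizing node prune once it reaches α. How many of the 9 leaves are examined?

B [α=-∞,β=+∞]: v=-5
C [α=-5,β=+∞]: v=-4
D [α=-4,β=+∞]: v=-6 after child 2 ≤ α → α-cutoff, skip 2
Root [α=-∞,β=+∞]: v=-4
Leaves evaluated: 7 of 9.

7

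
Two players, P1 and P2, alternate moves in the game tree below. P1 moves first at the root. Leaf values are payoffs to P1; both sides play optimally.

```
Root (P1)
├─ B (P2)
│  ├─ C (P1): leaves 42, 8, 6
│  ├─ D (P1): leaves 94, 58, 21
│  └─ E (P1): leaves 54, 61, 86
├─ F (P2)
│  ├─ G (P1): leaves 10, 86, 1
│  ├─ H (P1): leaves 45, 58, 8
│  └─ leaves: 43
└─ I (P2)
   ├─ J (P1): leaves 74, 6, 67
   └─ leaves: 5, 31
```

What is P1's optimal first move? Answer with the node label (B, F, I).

C (P1): max(42, 8, 6) = 42
D (P1): max(94, 58, 21) = 94
E (P1): max(54, 61, 86) = 86
B (P2): min(42, 94, 86) = 42
G (P1): max(10, 86, 1) = 86
H (P1): max(45, 58, 8) = 58
F (P2): min(86, 58, 43) = 43
J (P1): max(74, 6, 67) = 74
I (P2): min(74, 5, 31) = 5
Root (P1): max(42, 43, 5) = 43
P1 picks the child with the highest value: F (value 43).

F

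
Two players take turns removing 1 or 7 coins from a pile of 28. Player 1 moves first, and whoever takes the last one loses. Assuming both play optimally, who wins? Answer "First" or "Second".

First

Compute winning (W) and losing (L) positions by backward induction:
i:   0  1  2  3  4  5  6  7  8  9 10 11 12 13 14 15 16 17 18 19 20 21 22 23 24 25 26 27 28
     W  L  W  L  W  L  W  L  W  L  W  L  W  L  W  L  W  L  W  L  W  L  W  L  W  L  W  L  W
Position 28 is W, so the first player wins.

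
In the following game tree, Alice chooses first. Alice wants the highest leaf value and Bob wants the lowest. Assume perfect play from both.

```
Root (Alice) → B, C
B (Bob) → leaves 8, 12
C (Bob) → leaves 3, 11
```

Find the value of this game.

B (Bob): min(8, 12) = 8
C (Bob): min(3, 11) = 3
Root (Alice): max(8, 3) = 8

8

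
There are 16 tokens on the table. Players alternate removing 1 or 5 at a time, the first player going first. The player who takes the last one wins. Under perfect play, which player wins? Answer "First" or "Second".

Mark each pile size as W (mover wins) or L (mover loses):
i:   0  1  2  3  4  5  6  7  8  9 10 11 12 13 14 15 16
     L  W  L  W  L  W  L  W  L  W  L  W  L  W  L  W  L
Position 16 is L, so the second player wins.

Second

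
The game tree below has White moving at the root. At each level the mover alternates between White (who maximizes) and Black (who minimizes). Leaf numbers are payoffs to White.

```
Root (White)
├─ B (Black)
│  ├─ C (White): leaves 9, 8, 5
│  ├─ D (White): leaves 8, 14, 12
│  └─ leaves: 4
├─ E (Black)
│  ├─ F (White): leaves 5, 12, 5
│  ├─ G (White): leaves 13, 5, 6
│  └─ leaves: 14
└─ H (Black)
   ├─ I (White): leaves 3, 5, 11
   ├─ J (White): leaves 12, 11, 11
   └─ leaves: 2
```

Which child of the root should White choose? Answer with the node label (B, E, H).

C (White): max(9, 8, 5) = 9
D (White): max(8, 14, 12) = 14
B (Black): min(9, 14, 4) = 4
F (White): max(5, 12, 5) = 12
G (White): max(13, 5, 6) = 13
E (Black): min(12, 13, 14) = 12
I (White): max(3, 5, 11) = 11
J (White): max(12, 11, 11) = 12
H (Black): min(11, 12, 2) = 2
Root (White): max(4, 12, 2) = 12
White picks the child with the highest value: E (value 12).

E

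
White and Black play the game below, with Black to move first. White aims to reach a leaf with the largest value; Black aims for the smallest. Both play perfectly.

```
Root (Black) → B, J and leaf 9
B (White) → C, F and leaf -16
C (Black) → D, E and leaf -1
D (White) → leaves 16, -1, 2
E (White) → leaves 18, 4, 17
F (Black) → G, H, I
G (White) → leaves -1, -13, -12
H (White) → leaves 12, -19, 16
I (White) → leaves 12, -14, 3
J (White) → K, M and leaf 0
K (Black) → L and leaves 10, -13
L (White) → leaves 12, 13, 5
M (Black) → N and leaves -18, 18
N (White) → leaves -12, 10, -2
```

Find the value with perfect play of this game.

-1

D (White): max(16, -1, 2) = 16
E (White): max(18, 4, 17) = 18
C (Black): min(16, 18, -1) = -1
G (White): max(-1, -13, -12) = -1
H (White): max(12, -19, 16) = 16
I (White): max(12, -14, 3) = 12
F (Black): min(-1, 16, 12) = -1
B (White): max(-1, -1, -16) = -1
L (White): max(12, 13, 5) = 13
K (Black): min(13, 10, -13) = -13
N (White): max(-12, 10, -2) = 10
M (Black): min(10, -18, 18) = -18
J (White): max(-13, -18, 0) = 0
Root (Black): min(-1, 0, 9) = -1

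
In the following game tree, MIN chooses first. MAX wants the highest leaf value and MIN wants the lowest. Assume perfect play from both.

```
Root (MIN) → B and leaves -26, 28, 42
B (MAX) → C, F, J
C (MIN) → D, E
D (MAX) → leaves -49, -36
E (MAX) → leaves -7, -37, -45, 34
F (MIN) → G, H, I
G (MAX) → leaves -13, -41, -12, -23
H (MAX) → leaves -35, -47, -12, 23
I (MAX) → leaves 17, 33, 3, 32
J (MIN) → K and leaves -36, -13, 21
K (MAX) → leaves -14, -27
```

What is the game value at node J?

-36

K: max(-14, -27) = -14
J: min(-14, -36, -13, 21) = -36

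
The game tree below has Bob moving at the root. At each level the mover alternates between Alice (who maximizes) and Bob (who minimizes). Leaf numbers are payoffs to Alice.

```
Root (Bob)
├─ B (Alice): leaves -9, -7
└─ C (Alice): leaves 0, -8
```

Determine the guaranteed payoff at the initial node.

-7

B (Alice): max(-9, -7) = -7
C (Alice): max(0, -8) = 0
Root (Bob): min(-7, 0) = -7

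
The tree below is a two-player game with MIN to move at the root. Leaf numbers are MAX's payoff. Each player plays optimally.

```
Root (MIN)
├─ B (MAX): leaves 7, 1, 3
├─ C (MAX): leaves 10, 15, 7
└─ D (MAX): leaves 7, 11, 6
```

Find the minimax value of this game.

B (MAX): max(7, 1, 3) = 7
C (MAX): max(10, 15, 7) = 15
D (MAX): max(7, 11, 6) = 11
Root (MIN): min(7, 15, 11) = 7

7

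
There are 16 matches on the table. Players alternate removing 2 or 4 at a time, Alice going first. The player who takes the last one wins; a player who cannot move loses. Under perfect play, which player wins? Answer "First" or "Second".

Mark each pile size as W (mover wins) or L (mover loses):
i:   0  1  2  3  4  5  6  7  8  9 10 11 12 13 14 15 16
     L  L  W  W  W  W  L  L  W  W  W  W  L  L  W  W  W
Position 16 is W, so the first player wins.

First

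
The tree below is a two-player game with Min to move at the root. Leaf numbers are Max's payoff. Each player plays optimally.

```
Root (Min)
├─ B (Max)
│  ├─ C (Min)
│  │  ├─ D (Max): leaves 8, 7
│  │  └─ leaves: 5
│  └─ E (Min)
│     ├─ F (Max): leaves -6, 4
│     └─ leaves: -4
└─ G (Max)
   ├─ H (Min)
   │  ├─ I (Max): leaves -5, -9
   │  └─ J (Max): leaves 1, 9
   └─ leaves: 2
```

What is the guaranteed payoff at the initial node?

D (Max): max(8, 7) = 8
C (Min): min(8, 5) = 5
F (Max): max(-6, 4) = 4
E (Min): min(4, -4) = -4
B (Max): max(5, -4) = 5
I (Max): max(-5, -9) = -5
J (Max): max(1, 9) = 9
H (Min): min(-5, 9) = -5
G (Max): max(-5, 2) = 2
Root (Min): min(5, 2) = 2

2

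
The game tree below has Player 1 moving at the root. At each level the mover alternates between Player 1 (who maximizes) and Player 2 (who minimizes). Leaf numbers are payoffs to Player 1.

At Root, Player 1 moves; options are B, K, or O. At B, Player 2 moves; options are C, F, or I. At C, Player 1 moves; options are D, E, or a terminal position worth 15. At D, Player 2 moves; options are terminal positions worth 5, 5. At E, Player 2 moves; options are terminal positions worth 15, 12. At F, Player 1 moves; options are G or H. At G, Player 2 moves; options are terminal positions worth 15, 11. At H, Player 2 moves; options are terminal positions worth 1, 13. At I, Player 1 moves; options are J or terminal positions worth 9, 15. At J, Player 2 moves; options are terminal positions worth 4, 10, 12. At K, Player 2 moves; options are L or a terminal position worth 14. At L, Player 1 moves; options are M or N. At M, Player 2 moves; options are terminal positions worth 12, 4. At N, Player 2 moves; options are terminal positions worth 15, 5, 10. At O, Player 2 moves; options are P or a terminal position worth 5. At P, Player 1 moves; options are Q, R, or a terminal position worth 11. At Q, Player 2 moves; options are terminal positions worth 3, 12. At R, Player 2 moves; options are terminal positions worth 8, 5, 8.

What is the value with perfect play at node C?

D: min(5, 5) = 5
E: min(15, 12) = 12
C: max(5, 12, 15) = 15

15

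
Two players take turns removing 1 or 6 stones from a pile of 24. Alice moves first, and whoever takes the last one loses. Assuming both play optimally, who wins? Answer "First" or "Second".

Second

i:   0  1  2  3  4  5  6  7  8  9 10 11 12 13 14 15 16 17 18 19 20 21 22 23 24
     W  L  W  L  W  L  W  W  L  W  L  W  L  W  W  L  W  L  W  L  W  W  L  W  L
Position 24 is L, so the second player wins.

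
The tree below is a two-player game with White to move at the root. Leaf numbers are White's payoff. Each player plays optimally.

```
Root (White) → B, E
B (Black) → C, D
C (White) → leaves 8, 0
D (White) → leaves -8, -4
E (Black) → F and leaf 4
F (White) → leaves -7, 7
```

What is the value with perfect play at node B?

C: max(8, 0) = 8
D: max(-8, -4) = -4
B: min(8, -4) = -4

-4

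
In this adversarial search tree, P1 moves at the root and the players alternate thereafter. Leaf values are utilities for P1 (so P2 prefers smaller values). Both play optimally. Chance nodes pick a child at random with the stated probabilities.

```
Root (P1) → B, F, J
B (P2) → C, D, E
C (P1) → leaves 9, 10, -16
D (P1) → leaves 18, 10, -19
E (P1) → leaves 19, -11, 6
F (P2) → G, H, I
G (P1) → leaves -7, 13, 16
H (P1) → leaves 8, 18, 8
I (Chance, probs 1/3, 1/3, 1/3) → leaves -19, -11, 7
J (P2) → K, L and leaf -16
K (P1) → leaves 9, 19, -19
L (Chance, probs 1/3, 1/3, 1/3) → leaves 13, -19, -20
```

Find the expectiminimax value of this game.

C (P1): max(9, 10, -16) = 10
D (P1): max(18, 10, -19) = 18
E (P1): max(19, -11, 6) = 19
B (P2): min(10, 18, 19) = 10
G (P1): max(-7, 13, 16) = 16
H (P1): max(8, 18, 8) = 18
I (Chance): 1/3·-19 + 1/3·-11 + 1/3·7 = -7.67
F (P2): min(16, 18, -7.67) = -7.67
K (P1): max(9, 19, -19) = 19
L (Chance): 1/3·13 + 1/3·-19 + 1/3·-20 = -8.67
J (P2): min(19, -8.67, -16) = -16
Root (P1): max(10, -7.67, -16) = 10

10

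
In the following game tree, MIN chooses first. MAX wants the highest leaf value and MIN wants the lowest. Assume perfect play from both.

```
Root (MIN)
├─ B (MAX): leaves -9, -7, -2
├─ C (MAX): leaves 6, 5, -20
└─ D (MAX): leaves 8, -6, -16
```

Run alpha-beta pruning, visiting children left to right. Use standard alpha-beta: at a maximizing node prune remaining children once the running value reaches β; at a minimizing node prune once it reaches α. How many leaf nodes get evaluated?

5

B [α=-∞,β=+∞]: v=-2
C [α=-∞,β=-2]: v=6 after child 1 ≥ β → β-cutoff, skip 2
D [α=-∞,β=-2]: v=8 after child 1 ≥ β → β-cutoff, skip 2
Root [α=-∞,β=+∞]: v=-2
Leaves evaluated: 5 of 9.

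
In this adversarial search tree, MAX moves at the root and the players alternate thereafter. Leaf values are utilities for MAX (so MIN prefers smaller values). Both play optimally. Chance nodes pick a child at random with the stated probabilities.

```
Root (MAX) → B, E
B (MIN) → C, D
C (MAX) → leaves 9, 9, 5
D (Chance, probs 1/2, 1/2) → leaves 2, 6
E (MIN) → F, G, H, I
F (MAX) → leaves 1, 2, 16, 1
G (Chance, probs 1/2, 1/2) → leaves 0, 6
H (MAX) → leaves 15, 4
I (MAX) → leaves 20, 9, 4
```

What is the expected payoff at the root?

C (MAX): max(9, 9, 5) = 9
D (Chance): 1/2·2 + 1/2·6 = 4
B (MIN): min(9, 4) = 4
F (MAX): max(1, 2, 16, 1) = 16
G (Chance): 1/2·0 + 1/2·6 = 3
H (MAX): max(15, 4) = 15
I (MAX): max(20, 9, 4) = 20
E (MIN): min(16, 3, 15, 20) = 3
Root (MAX): max(4, 3) = 4

4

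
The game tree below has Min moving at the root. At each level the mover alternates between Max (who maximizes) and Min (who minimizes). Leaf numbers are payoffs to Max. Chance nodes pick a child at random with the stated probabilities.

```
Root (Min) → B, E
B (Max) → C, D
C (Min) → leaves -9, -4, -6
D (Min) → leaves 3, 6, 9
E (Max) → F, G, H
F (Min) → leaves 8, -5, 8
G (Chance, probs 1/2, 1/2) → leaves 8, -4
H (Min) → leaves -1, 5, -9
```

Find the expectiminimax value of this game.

2

C (Min): min(-9, -4, -6) = -9
D (Min): min(3, 6, 9) = 3
B (Max): max(-9, 3) = 3
F (Min): min(8, -5, 8) = -5
G (Chance): 1/2·8 + 1/2·-4 = 2
H (Min): min(-1, 5, -9) = -9
E (Max): max(-5, 2, -9) = 2
Root (Min): min(3, 2) = 2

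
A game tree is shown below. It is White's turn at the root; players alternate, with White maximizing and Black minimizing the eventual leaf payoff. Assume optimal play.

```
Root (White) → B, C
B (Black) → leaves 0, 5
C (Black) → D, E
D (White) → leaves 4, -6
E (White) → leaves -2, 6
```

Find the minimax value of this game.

B (Black): min(0, 5) = 0
D (White): max(4, -6) = 4
E (White): max(-2, 6) = 6
C (Black): min(4, 6) = 4
Root (White): max(0, 4) = 4

4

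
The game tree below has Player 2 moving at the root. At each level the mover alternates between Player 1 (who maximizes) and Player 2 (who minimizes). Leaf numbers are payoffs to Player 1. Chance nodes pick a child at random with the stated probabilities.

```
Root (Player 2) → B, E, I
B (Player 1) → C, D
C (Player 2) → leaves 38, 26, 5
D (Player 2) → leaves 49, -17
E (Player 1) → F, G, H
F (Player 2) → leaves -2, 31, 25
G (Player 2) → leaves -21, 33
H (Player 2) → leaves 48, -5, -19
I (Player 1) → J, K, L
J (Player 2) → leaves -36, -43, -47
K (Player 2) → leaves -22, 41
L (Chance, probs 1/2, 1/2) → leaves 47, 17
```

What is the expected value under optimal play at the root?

C (Player 2): min(38, 26, 5) = 5
D (Player 2): min(49, -17) = -17
B (Player 1): max(5, -17) = 5
F (Player 2): min(-2, 31, 25) = -2
G (Player 2): min(-21, 33) = -21
H (Player 2): min(48, -5, -19) = -19
E (Player 1): max(-2, -21, -19) = -2
J (Player 2): min(-36, -43, -47) = -47
K (Player 2): min(-22, 41) = -22
L (Chance): 1/2·47 + 1/2·17 = 32
I (Player 1): max(-47, -22, 32) = 32
Root (Player 2): min(5, -2, 32) = -2

-2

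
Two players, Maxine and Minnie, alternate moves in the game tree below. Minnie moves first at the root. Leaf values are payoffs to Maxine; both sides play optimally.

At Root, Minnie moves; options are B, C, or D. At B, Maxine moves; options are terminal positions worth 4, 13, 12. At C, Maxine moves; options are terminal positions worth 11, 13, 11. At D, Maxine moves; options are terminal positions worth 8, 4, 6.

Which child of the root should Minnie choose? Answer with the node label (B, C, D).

D

B (Maxine): max(4, 13, 12) = 13
C (Maxine): max(11, 13, 11) = 13
D (Maxine): max(8, 4, 6) = 8
Root (Minnie): min(13, 13, 8) = 8
Minnie picks the child with the lowest value: D (value 8).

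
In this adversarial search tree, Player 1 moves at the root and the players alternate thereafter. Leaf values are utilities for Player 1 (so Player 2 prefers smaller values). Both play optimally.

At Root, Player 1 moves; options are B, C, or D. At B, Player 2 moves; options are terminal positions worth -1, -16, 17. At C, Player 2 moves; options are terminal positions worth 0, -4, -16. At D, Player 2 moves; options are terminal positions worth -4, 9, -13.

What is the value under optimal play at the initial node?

B (Player 2): min(-1, -16, 17) = -16
C (Player 2): min(0, -4, -16) = -16
D (Player 2): min(-4, 9, -13) = -13
Root (Player 1): max(-16, -16, -13) = -13

-13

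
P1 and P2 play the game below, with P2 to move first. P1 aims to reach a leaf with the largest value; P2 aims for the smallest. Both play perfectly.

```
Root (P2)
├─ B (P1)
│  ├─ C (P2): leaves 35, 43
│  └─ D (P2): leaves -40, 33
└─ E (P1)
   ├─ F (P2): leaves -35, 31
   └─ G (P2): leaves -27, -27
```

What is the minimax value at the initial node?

C (P2): min(35, 43) = 35
D (P2): min(-40, 33) = -40
B (P1): max(35, -40) = 35
F (P2): min(-35, 31) = -35
G (P2): min(-27, -27) = -27
E (P1): max(-35, -27) = -27
Root (P2): min(35, -27) = -27

-27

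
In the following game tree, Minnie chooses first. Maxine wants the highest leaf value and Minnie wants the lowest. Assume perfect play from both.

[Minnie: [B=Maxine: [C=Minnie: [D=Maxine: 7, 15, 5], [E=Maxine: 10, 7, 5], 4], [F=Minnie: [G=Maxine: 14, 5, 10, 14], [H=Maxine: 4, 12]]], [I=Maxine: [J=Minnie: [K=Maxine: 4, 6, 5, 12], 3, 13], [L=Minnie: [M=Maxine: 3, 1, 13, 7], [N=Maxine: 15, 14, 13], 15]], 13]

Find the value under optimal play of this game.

12

D (Maxine): max(7, 15, 5) = 15
E (Maxine): max(10, 7, 5) = 10
C (Minnie): min(15, 10, 4) = 4
G (Maxine): max(14, 5, 10, 14) = 14
H (Maxine): max(4, 12) = 12
F (Minnie): min(14, 12) = 12
B (Maxine): max(4, 12) = 12
K (Maxine): max(4, 6, 5, 12) = 12
J (Minnie): min(12, 3, 13) = 3
M (Maxine): max(3, 1, 13, 7) = 13
N (Maxine): max(15, 14, 13) = 15
L (Minnie): min(13, 15, 15) = 13
I (Maxine): max(3, 13) = 13
Root (Minnie): min(12, 13, 13) = 12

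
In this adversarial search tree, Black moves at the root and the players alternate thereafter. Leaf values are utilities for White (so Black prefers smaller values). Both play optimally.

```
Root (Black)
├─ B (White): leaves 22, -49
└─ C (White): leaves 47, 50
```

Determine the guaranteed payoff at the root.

22

B (White): max(22, -49) = 22
C (White): max(47, 50) = 50
Root (Black): min(22, 50) = 22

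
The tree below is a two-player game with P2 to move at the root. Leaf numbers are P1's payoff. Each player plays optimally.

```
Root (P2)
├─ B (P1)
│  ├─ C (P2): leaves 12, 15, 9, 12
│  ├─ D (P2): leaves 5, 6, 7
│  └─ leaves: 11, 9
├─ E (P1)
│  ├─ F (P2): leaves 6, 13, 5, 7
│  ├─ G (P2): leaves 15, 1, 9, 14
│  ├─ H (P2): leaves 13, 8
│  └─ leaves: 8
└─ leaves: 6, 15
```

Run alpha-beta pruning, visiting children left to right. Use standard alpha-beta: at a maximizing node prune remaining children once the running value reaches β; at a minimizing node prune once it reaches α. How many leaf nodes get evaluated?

C [α=-∞,β=+∞]: v=9
D [α=9,β=+∞]: v=5 after child 1 ≤ α → α-cutoff, skip 2
B [α=-∞,β=+∞]: v=11
F [α=-∞,β=11]: v=5
G [α=5,β=11]: v=1 after child 2 ≤ α → α-cutoff, skip 2
H [α=5,β=11]: v=8
E [α=-∞,β=11]: v=8
Root [α=-∞,β=+∞]: v=6
Leaves evaluated: 18 of 22.

18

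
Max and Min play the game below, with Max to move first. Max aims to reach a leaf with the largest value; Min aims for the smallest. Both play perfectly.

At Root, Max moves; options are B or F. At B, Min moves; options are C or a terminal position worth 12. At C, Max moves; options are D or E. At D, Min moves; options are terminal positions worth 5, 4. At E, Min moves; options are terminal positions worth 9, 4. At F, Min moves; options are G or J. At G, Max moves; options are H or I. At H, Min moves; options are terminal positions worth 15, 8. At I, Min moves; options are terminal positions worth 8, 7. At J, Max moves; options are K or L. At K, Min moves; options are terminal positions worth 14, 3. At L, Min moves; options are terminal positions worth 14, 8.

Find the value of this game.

8

D (Min): min(5, 4) = 4
E (Min): min(9, 4) = 4
C (Max): max(4, 4) = 4
B (Min): min(4, 12) = 4
H (Min): min(15, 8) = 8
I (Min): min(8, 7) = 7
G (Max): max(8, 7) = 8
K (Min): min(14, 3) = 3
L (Min): min(14, 8) = 8
J (Max): max(3, 8) = 8
F (Min): min(8, 8) = 8
Root (Max): max(4, 8) = 8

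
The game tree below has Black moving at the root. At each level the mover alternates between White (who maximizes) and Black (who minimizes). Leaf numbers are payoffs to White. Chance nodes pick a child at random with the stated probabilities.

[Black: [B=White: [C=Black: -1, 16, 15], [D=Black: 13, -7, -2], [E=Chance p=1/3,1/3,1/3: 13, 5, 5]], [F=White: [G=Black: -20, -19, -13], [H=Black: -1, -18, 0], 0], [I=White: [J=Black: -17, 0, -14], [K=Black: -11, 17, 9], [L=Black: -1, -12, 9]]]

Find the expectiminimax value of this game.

C (Black): min(-1, 16, 15) = -1
D (Black): min(13, -7, -2) = -7
E (Chance): 1/3·13 + 1/3·5 + 1/3·5 = 7.67
B (White): max(-1, -7, 7.67) = 7.67
G (Black): min(-20, -19, -13) = -20
H (Black): min(-1, -18, 0) = -18
F (White): max(-20, -18, 0) = 0
J (Black): min(-17, 0, -14) = -17
K (Black): min(-11, 17, 9) = -11
L (Black): min(-1, -12, 9) = -12
I (White): max(-17, -11, -12) = -11
Root (Black): min(7.67, 0, -11) = -11

-11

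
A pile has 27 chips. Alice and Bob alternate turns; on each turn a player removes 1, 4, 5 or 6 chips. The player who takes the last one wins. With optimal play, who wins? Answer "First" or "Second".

Second

Compute winning (W) and losing (L) positions by backward induction:
i:   0  1  2  3  4  5  6  7  8  9 10 11 12 13 14 15 16 17 18 19 20 21 22 23 24 25 26 27
     L  W  L  W  W  W  W  W  W  L  W  L  W  W  W  W  W  W  L  W  L  W  W  W  W  W  W  L
Position 27 is L, so the second player wins.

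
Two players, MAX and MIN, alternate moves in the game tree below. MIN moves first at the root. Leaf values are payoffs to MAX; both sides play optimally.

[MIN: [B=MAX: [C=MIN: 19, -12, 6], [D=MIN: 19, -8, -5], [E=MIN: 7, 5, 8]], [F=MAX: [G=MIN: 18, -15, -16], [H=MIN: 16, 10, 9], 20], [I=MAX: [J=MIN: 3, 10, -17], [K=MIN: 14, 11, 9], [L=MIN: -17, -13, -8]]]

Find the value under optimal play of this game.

C (MIN): min(19, -12, 6) = -12
D (MIN): min(19, -8, -5) = -8
E (MIN): min(7, 5, 8) = 5
B (MAX): max(-12, -8, 5) = 5
G (MIN): min(18, -15, -16) = -16
H (MIN): min(16, 10, 9) = 9
F (MAX): max(-16, 9, 20) = 20
J (MIN): min(3, 10, -17) = -17
K (MIN): min(14, 11, 9) = 9
L (MIN): min(-17, -13, -8) = -17
I (MAX): max(-17, 9, -17) = 9
Root (MIN): min(5, 20, 9) = 5

5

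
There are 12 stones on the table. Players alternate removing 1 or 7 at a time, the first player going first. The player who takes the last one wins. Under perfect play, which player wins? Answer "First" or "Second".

Compute winning (W) and losing (L) positions by backward induction:
i:   0  1  2  3  4  5  6  7  8  9 10 11 12
     L  W  L  W  L  W  L  W  L  W  L  W  L
Position 12 is L, so the second player wins.

Second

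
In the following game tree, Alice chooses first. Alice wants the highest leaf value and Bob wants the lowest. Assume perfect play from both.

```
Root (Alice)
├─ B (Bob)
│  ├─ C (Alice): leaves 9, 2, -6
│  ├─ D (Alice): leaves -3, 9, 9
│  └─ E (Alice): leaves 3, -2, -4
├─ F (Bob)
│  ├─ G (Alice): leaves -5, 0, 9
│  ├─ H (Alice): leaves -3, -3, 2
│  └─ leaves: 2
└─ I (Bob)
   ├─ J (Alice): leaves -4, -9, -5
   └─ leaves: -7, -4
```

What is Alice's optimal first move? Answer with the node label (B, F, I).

B

C (Alice): max(9, 2, -6) = 9
D (Alice): max(-3, 9, 9) = 9
E (Alice): max(3, -2, -4) = 3
B (Bob): min(9, 9, 3) = 3
G (Alice): max(-5, 0, 9) = 9
H (Alice): max(-3, -3, 2) = 2
F (Bob): min(9, 2, 2) = 2
J (Alice): max(-4, -9, -5) = -4
I (Bob): min(-4, -7, -4) = -7
Root (Alice): max(3, 2, -7) = 3
Alice picks the child with the highest value: B (value 3).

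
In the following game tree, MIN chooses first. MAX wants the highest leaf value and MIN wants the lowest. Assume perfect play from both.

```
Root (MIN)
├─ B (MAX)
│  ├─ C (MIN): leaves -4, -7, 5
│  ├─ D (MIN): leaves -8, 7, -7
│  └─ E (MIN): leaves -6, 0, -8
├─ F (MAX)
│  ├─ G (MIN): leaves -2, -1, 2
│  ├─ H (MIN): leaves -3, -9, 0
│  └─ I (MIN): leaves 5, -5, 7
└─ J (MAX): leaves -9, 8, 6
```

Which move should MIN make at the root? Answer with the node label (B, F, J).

B

C (MIN): min(-4, -7, 5) = -7
D (MIN): min(-8, 7, -7) = -8
E (MIN): min(-6, 0, -8) = -8
B (MAX): max(-7, -8, -8) = -7
G (MIN): min(-2, -1, 2) = -2
H (MIN): min(-3, -9, 0) = -9
I (MIN): min(5, -5, 7) = -5
F (MAX): max(-2, -9, -5) = -2
J (MAX): max(-9, 8, 6) = 8
Root (MIN): min(-7, -2, 8) = -7
MIN picks the child with the lowest value: B (value -7).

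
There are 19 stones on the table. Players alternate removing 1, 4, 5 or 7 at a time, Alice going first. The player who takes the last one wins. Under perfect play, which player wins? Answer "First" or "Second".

W/L table (W = player to move can force a win):
i:   0  1  2  3  4  5  6  7  8  9 10 11 12 13 14 15 16 17 18 19
     L  W  L  W  W  W  W  W  L  W  L  W  W  W  W  W  L  W  L  W
Position 19 is W, so the first player wins.

First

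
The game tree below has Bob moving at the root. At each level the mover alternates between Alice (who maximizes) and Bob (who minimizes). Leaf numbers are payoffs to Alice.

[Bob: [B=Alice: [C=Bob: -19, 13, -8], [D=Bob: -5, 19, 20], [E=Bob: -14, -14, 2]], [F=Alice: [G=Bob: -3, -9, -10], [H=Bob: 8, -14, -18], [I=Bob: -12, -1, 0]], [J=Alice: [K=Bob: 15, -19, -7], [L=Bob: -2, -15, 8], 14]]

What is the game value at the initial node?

-10

C (Bob): min(-19, 13, -8) = -19
D (Bob): min(-5, 19, 20) = -5
E (Bob): min(-14, -14, 2) = -14
B (Alice): max(-19, -5, -14) = -5
G (Bob): min(-3, -9, -10) = -10
H (Bob): min(8, -14, -18) = -18
I (Bob): min(-12, -1, 0) = -12
F (Alice): max(-10, -18, -12) = -10
K (Bob): min(15, -19, -7) = -19
L (Bob): min(-2, -15, 8) = -15
J (Alice): max(-19, -15, 14) = 14
Root (Bob): min(-5, -10, 14) = -10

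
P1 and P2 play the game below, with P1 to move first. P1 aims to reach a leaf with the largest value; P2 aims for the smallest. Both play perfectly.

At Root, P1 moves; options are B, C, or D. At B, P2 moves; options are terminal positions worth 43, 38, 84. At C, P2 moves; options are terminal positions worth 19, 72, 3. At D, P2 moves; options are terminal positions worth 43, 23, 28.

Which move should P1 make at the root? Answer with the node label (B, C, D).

B

B (P2): min(43, 38, 84) = 38
C (P2): min(19, 72, 3) = 3
D (P2): min(43, 23, 28) = 23
Root (P1): max(38, 3, 23) = 38
P1 picks the child with the highest value: B (value 38).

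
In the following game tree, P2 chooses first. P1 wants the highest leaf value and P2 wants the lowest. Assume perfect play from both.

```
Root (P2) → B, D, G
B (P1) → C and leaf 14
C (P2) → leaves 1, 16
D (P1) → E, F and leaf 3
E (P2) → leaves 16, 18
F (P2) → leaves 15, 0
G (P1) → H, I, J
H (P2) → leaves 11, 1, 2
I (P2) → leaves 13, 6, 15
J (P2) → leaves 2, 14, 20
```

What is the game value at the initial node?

6

C (P2): min(1, 16) = 1
B (P1): max(1, 14) = 14
E (P2): min(16, 18) = 16
F (P2): min(15, 0) = 0
D (P1): max(16, 0, 3) = 16
H (P2): min(11, 1, 2) = 1
I (P2): min(13, 6, 15) = 6
J (P2): min(2, 14, 20) = 2
G (P1): max(1, 6, 2) = 6
Root (P2): min(14, 16, 6) = 6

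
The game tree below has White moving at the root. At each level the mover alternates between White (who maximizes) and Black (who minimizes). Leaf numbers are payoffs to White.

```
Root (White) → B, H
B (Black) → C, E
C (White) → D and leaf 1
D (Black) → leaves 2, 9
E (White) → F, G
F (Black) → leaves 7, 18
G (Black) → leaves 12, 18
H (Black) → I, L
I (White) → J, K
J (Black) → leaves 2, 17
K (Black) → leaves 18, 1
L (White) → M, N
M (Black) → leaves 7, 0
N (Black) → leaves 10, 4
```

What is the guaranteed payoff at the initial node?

D (Black): min(2, 9) = 2
C (White): max(2, 1) = 2
F (Black): min(7, 18) = 7
G (Black): min(12, 18) = 12
E (White): max(7, 12) = 12
B (Black): min(2, 12) = 2
J (Black): min(2, 17) = 2
K (Black): min(18, 1) = 1
I (White): max(2, 1) = 2
M (Black): min(7, 0) = 0
N (Black): min(10, 4) = 4
L (White): max(0, 4) = 4
H (Black): min(2, 4) = 2
Root (White): max(2, 2) = 2

2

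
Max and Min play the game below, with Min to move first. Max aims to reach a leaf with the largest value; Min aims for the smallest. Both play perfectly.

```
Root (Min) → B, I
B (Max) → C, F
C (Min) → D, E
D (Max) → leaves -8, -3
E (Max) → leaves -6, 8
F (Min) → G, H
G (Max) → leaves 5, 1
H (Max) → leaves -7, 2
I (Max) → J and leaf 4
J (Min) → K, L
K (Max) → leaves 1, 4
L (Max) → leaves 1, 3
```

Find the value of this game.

2

D (Max): max(-8, -3) = -3
E (Max): max(-6, 8) = 8
C (Min): min(-3, 8) = -3
G (Max): max(5, 1) = 5
H (Max): max(-7, 2) = 2
F (Min): min(5, 2) = 2
B (Max): max(-3, 2) = 2
K (Max): max(1, 4) = 4
L (Max): max(1, 3) = 3
J (Min): min(4, 3) = 3
I (Max): max(3, 4) = 4
Root (Min): min(2, 4) = 2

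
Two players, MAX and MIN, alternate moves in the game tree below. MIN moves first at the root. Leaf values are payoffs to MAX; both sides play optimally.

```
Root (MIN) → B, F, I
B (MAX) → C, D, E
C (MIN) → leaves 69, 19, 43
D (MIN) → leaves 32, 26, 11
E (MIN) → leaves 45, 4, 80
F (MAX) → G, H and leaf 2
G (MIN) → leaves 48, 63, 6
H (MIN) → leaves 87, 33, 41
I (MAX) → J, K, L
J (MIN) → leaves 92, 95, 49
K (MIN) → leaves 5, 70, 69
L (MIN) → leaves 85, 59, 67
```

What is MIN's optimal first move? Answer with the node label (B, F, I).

C (MIN): min(69, 19, 43) = 19
D (MIN): min(32, 26, 11) = 11
E (MIN): min(45, 4, 80) = 4
B (MAX): max(19, 11, 4) = 19
G (MIN): min(48, 63, 6) = 6
H (MIN): min(87, 33, 41) = 33
F (MAX): max(6, 33, 2) = 33
J (MIN): min(92, 95, 49) = 49
K (MIN): min(5, 70, 69) = 5
L (MIN): min(85, 59, 67) = 59
I (MAX): max(49, 5, 59) = 59
Root (MIN): min(19, 33, 59) = 19
MIN picks the child with the lowest value: B (value 19).

B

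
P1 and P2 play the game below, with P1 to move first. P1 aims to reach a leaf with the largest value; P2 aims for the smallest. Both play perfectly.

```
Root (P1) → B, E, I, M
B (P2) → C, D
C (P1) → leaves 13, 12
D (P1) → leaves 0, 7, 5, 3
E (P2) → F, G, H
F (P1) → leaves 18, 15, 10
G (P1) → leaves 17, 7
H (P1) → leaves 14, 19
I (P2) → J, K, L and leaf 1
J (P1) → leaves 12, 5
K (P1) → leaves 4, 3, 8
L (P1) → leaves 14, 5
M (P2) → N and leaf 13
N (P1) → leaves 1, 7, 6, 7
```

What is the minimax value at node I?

1

J: max(12, 5) = 12
K: max(4, 3, 8) = 8
L: max(14, 5) = 14
I: min(12, 8, 14, 1) = 1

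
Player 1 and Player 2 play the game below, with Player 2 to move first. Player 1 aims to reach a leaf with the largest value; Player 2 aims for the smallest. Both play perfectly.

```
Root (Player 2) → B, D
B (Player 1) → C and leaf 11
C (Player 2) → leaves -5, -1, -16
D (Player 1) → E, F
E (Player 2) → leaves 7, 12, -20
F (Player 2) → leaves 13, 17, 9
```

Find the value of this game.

9

C (Player 2): min(-5, -1, -16) = -16
B (Player 1): max(-16, 11) = 11
E (Player 2): min(7, 12, -20) = -20
F (Player 2): min(13, 17, 9) = 9
D (Player 1): max(-20, 9) = 9
Root (Player 2): min(11, 9) = 9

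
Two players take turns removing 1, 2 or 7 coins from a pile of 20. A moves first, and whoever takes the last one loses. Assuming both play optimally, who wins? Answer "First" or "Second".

Positions where the player to move wins (W) vs loses (L):
i:   0  1  2  3  4  5  6  7  8  9 10 11 12 13 14 15 16 17 18 19 20
     W  L  W  W  L  W  W  L  W  W  L  W  W  L  W  W  L  W  W  L  W
Position 20 is W, so the first player wins.

First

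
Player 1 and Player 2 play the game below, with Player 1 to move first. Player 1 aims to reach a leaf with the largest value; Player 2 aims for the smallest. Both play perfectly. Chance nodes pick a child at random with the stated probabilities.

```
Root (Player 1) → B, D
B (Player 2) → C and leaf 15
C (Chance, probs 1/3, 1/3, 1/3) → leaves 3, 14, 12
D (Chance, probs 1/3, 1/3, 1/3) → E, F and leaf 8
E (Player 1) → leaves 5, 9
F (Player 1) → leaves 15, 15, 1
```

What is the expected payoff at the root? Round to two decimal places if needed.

10.67

C (Chance): 1/3·3 + 1/3·14 + 1/3·12 = 9.67
B (Player 2): min(9.67, 15) = 9.67
E (Player 1): max(5, 9) = 9
F (Player 1): max(15, 15, 1) = 15
D (Chance): 1/3·9 + 1/3·15 + 1/3·8 = 10.67
Root (Player 1): max(9.67, 10.67) = 10.67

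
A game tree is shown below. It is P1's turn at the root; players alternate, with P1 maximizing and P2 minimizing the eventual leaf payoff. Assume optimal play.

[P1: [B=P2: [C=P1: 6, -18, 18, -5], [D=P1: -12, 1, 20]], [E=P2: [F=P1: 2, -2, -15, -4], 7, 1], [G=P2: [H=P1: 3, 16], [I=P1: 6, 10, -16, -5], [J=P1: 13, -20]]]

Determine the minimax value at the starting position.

18

C (P1): max(6, -18, 18, -5) = 18
D (P1): max(-12, 1, 20) = 20
B (P2): min(18, 20) = 18
F (P1): max(2, -2, -15, -4) = 2
E (P2): min(2, 7, 1) = 1
H (P1): max(3, 16) = 16
I (P1): max(6, 10, -16, -5) = 10
J (P1): max(13, -20) = 13
G (P2): min(16, 10, 13) = 10
Root (P1): max(18, 1, 10) = 18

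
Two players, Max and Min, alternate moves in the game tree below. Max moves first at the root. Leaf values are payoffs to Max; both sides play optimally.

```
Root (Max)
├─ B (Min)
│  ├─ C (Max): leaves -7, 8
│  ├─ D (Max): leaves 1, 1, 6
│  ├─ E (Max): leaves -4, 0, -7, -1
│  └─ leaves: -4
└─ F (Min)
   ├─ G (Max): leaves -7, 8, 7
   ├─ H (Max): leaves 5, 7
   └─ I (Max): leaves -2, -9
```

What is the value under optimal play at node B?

C: max(-7, 8) = 8
D: max(1, 1, 6) = 6
E: max(-4, 0, -7, -1) = 0
B: min(8, 6, 0, -4) = -4

-4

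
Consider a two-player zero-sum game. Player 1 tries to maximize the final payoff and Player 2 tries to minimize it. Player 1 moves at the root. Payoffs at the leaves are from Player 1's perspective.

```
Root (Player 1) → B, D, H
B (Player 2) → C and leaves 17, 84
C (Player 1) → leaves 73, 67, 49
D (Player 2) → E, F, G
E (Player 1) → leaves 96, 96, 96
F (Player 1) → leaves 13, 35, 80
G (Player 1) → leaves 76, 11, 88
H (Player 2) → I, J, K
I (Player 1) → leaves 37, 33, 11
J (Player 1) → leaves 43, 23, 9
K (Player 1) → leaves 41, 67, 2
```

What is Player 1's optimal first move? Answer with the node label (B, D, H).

C (Player 1): max(73, 67, 49) = 73
B (Player 2): min(73, 17, 84) = 17
E (Player 1): max(96, 96, 96) = 96
F (Player 1): max(13, 35, 80) = 80
G (Player 1): max(76, 11, 88) = 88
D (Player 2): min(96, 80, 88) = 80
I (Player 1): max(37, 33, 11) = 37
J (Player 1): max(43, 23, 9) = 43
K (Player 1): max(41, 67, 2) = 67
H (Player 2): min(37, 43, 67) = 37
Root (Player 1): max(17, 80, 37) = 80
Player 1 picks the child with the highest value: D (value 80).

D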